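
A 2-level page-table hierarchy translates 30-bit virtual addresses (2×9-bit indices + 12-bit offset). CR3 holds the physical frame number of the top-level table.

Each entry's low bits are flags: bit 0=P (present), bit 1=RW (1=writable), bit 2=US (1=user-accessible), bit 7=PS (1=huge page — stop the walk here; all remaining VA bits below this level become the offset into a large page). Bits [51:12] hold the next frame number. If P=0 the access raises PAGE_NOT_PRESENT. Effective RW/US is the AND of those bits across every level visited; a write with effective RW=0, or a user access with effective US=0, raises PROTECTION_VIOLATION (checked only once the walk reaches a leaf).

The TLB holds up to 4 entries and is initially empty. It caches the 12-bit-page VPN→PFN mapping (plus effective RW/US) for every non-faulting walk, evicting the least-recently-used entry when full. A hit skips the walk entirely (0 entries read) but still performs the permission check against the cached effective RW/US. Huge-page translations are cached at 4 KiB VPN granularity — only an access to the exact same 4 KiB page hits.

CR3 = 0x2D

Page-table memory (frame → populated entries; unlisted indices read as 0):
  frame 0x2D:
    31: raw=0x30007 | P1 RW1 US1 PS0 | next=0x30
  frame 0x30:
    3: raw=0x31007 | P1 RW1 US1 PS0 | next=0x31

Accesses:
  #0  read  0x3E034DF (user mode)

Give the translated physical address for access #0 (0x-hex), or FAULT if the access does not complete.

Walk each access:
#0 VA=0x3E034DF (r,user):
  [0] read 0x2D idx=31: raw=0x30007 flags P=1 W=1 U=1 S=0
  [1] read 0x30 idx=3: raw=0x31007 flags P=1 W=1 U=1 S=0
  → PA=0x314DF  (2 entries read)

Access #0 PA: 0x314DF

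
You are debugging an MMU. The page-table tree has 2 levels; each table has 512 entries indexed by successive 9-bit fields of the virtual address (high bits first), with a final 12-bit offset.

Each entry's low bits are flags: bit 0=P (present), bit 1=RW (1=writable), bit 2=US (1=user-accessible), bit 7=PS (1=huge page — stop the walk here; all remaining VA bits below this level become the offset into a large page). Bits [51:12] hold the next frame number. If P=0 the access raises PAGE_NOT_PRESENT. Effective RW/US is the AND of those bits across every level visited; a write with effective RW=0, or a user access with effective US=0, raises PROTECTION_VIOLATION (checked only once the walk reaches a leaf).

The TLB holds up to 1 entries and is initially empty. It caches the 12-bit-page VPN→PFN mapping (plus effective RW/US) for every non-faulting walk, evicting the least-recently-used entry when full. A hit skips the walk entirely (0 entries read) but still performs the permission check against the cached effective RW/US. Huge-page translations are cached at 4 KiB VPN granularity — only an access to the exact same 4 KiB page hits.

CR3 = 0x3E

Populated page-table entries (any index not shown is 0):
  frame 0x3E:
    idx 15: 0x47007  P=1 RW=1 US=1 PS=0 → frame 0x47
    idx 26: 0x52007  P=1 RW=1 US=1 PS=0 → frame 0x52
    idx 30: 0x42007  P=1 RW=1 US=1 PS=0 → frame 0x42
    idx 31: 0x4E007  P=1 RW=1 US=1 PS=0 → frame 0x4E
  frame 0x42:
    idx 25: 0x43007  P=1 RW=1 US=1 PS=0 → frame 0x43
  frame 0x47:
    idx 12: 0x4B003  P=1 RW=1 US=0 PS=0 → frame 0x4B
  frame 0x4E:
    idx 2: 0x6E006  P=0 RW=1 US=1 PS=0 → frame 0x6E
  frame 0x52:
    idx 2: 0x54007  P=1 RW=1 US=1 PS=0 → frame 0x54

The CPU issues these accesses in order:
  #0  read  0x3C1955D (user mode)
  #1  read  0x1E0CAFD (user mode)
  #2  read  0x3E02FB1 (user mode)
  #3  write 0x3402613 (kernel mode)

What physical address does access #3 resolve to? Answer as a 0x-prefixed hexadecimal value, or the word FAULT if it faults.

Per-access translation:
#0 VA=0x3C1955D (r,user):
  lvl0: tbl 0x3E, slot 30 ⇒ 0x42007 (P1/RW1/US1/PS0)
  lvl1: tbl 0x42, slot 25 ⇒ 0x43007 (P1/RW1/US1/PS0)
  ⇒ phys 0x4355D  [2 reads]
#1 VA=0x1E0CAFD (r,user):
  lvl0: tbl 0x3E, slot 15 ⇒ 0x47007 (P1/RW1/US1/PS0)
  lvl1: tbl 0x47, slot 12 ⇒ 0x4B003 (P1/RW1/US0/PS0)
  ⇒ fault: PROTECTION_VIOLATION  — 2 lookups
#2 VA=0x3E02FB1 (r,user):
  lvl0: tbl 0x3E, slot 31 ⇒ 0x4E007 (P1/RW1/US1/PS0)
  lvl1: tbl 0x4E, slot 2 ⇒ 0x6E006 (P0/RW1/US1/PS0)
  ⇒ fault: PAGE_NOT_PRESENT  — 2 lookups
#3 VA=0x3402613 (w,kernel):
  lvl0: tbl 0x3E, slot 26 ⇒ 0x52007 (P1/RW1/US1/PS0)
  lvl1: tbl 0x52, slot 2 ⇒ 0x54007 (P1/RW1/US1/PS0)
  ⇒ phys 0x54613  [2 reads]

Access #3 PA: 0x54613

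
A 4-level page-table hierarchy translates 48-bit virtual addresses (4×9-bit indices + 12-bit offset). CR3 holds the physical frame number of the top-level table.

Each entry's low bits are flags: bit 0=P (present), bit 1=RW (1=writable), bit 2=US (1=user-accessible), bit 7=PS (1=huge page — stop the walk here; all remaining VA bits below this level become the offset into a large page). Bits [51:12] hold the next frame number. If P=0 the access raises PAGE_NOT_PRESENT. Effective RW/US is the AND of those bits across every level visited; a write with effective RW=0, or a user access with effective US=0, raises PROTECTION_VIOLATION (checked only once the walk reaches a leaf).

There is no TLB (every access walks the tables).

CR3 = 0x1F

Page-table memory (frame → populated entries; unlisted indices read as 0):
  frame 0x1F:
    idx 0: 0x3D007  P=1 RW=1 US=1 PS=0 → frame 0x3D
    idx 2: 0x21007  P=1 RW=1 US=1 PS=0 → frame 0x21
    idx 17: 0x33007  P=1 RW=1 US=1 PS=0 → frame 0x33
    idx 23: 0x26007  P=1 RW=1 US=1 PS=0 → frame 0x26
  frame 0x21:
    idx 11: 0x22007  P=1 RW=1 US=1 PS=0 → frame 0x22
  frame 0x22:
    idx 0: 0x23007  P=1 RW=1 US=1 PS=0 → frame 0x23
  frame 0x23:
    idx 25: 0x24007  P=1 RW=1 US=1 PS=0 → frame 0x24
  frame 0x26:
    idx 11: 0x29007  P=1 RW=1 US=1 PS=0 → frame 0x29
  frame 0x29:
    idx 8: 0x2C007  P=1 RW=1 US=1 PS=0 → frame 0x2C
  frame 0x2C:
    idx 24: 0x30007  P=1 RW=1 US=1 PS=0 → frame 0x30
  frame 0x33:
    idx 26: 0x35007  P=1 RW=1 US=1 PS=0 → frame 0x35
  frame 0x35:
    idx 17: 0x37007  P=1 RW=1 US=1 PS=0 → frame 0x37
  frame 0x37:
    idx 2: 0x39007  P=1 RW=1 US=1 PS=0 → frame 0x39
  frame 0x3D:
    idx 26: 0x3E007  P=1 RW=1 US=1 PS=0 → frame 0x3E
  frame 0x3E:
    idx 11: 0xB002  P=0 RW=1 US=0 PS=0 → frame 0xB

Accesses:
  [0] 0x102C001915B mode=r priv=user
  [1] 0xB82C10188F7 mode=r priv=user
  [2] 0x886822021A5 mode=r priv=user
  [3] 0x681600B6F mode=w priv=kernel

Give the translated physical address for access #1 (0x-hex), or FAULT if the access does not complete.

Walk each access:
#0 VA=0x102C001915B (r,user):
  L0: frame=0x1F idx=2 entry=0x21007 [P=1 RW=1 US=1 PS=0]
  L1: frame=0x21 idx=11 entry=0x22007 [P=1 RW=1 US=1 PS=0]
  L2: frame=0x22 idx=0 entry=0x23007 [P=1 RW=1 US=1 PS=0]
  L3: frame=0x23 idx=25 entry=0x24007 [P=1 RW=1 US=1 PS=0]
  ✓ 0x2415B  — 4 lookups
#1 VA=0xB82C10188F7 (r,user):
  L0: frame=0x1F idx=23 entry=0x26007 [P=1 RW=1 US=1 PS=0]
  L1: frame=0x26 idx=11 entry=0x29007 [P=1 RW=1 US=1 PS=0]
  L2: frame=0x29 idx=8 entry=0x2C007 [P=1 RW=1 US=1 PS=0]
  L3: frame=0x2C idx=24 entry=0x30007 [P=1 RW=1 US=1 PS=0]
  ✓ 0x308F7  — 4 lookups
#2 VA=0x886822021A5 (r,user):
  L0: frame=0x1F idx=17 entry=0x33007 [P=1 RW=1 US=1 PS=0]
  L1: frame=0x33 idx=26 entry=0x35007 [P=1 RW=1 US=1 PS=0]
  L2: frame=0x35 idx=17 entry=0x37007 [P=1 RW=1 US=1 PS=0]
  L3: frame=0x37 idx=2 entry=0x39007 [P=1 RW=1 US=1 PS=0]
  ✓ 0x391A5  — 4 lookups
#3 VA=0x681600B6F (w,kernel):
  L0: frame=0x1F idx=0 entry=0x3D007 [P=1 RW=1 US=1 PS=0]
  L1: frame=0x3D idx=26 entry=0x3E007 [P=1 RW=1 US=1 PS=0]
  L2: frame=0x3E idx=11 entry=0xB002 [P=0 RW=1 US=0 PS=0]
  → PAGE_NOT_PRESENT  (3 entries read)

Access #1 PA: 0x308F7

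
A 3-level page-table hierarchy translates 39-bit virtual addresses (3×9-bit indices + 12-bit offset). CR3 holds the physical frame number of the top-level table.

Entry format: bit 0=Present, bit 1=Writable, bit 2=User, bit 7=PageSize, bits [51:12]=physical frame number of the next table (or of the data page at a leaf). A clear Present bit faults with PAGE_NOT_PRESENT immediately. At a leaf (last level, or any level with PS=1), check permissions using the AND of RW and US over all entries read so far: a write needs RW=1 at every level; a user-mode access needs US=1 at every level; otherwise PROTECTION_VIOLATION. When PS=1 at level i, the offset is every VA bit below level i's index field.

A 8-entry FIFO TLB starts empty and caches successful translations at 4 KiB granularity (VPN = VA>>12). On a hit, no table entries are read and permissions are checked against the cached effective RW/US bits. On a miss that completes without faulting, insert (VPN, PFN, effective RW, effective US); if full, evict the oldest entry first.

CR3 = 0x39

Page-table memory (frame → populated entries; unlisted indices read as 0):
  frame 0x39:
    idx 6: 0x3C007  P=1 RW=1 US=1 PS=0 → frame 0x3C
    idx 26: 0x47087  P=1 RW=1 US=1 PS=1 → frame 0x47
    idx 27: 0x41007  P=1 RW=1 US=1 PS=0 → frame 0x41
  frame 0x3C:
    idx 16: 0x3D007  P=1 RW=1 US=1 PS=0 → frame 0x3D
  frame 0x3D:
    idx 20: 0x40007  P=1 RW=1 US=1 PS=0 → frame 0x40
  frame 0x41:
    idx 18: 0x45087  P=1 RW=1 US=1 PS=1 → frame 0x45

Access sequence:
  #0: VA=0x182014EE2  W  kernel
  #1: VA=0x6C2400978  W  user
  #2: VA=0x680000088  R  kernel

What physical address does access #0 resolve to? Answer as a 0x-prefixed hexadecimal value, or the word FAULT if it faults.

Walk each access:
#0 VA=0x182014EE2 (w,kernel):
  lvl0: tbl 0x39, slot 6 ⇒ 0x3C007 (P1/RW1/US1/PS0)
  lvl1: tbl 0x3C, slot 16 ⇒ 0x3D007 (P1/RW1/US1/PS0)
  lvl2: tbl 0x3D, slot 20 ⇒ 0x40007 (P1/RW1/US1/PS0)
  ✓ 0x40EE2  — 3 lookups
#1 VA=0x6C2400978 (w,user):
  lvl0: tbl 0x39, slot 27 ⇒ 0x41007 (P1/RW1/US1/PS0)
  lvl1: tbl 0x41, slot 18 ⇒ 0x45087 (P1/RW1/US1/PS1)
  ✓ 0x45978 (huge @L1)  — 2 lookups
#2 VA=0x680000088 (r,kernel):
  lvl0: tbl 0x39, slot 26 ⇒ 0x47087 (P1/RW1/US1/PS1)
  ✓ 0x47088 (huge @L0)  — 1 lookups

Access #0 PA: 0x40EE2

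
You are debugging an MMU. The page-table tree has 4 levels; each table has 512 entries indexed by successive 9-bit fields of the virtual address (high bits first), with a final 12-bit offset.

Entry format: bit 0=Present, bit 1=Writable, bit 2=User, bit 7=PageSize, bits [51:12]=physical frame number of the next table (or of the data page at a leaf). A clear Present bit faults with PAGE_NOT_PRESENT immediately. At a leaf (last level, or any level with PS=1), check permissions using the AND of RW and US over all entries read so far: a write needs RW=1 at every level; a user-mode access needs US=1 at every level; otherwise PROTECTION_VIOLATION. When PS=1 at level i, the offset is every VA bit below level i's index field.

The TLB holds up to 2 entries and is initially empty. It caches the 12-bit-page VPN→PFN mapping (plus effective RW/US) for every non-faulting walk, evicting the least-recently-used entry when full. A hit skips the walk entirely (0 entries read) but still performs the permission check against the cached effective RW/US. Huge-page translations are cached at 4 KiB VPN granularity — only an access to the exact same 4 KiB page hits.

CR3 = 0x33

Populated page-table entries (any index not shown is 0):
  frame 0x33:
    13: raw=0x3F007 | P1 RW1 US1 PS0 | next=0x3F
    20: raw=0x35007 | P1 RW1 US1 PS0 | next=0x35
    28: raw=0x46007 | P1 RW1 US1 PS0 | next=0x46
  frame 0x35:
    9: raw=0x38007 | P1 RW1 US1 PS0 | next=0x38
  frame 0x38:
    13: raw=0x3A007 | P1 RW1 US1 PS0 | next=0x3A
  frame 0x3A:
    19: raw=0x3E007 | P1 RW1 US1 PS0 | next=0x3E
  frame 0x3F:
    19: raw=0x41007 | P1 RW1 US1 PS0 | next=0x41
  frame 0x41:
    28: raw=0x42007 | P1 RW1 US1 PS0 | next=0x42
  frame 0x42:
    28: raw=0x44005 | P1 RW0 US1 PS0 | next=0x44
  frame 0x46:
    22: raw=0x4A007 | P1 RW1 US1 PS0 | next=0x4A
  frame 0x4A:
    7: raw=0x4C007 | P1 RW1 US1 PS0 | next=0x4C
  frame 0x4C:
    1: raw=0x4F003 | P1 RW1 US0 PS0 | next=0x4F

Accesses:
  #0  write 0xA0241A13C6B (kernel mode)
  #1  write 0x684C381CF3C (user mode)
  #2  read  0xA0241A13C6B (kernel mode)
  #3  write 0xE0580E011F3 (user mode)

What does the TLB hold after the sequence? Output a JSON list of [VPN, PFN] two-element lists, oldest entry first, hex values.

Trace:
#0 VA=0xA0241A13C6B (w,kernel):
  [0] read 0x33 idx=20: raw=0x35007 flags P=1 W=1 U=1 S=0
  [1] read 0x35 idx=9: raw=0x38007 flags P=1 W=1 U=1 S=0
  [2] read 0x38 idx=13: raw=0x3A007 flags P=1 W=1 U=1 S=0
  [3] read 0x3A idx=19: raw=0x3E007 flags P=1 W=1 U=1 S=0
  → PA=0x3EC6B  (4 entries read)
#1 VA=0x684C381CF3C (w,user):
  [0] read 0x33 idx=13: raw=0x3F007 flags P=1 W=1 U=1 S=0
  [1] read 0x3F idx=19: raw=0x41007 flags P=1 W=1 U=1 S=0
  [2] read 0x41 idx=28: raw=0x42007 flags P=1 W=1 U=1 S=0
  [3] read 0x42 idx=28: raw=0x44005 flags P=1 W=0 U=1 S=0
  ✗ PROTECTION_VIOLATION  [4 reads]
#2 VA=0xA0241A13C6B (r,kernel):
  TLB hit vpn=0xA0241A13 → PA=0x3EC6B
#3 VA=0xE0580E011F3 (w,user):
  [0] read 0x33 idx=28: raw=0x46007 flags P=1 W=1 U=1 S=0
  [1] read 0x46 idx=22: raw=0x4A007 flags P=1 W=1 U=1 S=0
  [2] read 0x4A idx=7: raw=0x4C007 flags P=1 W=1 U=1 S=0
  [3] read 0x4C idx=1: raw=0x4F003 flags P=1 W=1 U=0 S=0
  ✗ PROTECTION_VIOLATION  [4 reads]

TLB: [["0xA0241A13", "0x3E"]]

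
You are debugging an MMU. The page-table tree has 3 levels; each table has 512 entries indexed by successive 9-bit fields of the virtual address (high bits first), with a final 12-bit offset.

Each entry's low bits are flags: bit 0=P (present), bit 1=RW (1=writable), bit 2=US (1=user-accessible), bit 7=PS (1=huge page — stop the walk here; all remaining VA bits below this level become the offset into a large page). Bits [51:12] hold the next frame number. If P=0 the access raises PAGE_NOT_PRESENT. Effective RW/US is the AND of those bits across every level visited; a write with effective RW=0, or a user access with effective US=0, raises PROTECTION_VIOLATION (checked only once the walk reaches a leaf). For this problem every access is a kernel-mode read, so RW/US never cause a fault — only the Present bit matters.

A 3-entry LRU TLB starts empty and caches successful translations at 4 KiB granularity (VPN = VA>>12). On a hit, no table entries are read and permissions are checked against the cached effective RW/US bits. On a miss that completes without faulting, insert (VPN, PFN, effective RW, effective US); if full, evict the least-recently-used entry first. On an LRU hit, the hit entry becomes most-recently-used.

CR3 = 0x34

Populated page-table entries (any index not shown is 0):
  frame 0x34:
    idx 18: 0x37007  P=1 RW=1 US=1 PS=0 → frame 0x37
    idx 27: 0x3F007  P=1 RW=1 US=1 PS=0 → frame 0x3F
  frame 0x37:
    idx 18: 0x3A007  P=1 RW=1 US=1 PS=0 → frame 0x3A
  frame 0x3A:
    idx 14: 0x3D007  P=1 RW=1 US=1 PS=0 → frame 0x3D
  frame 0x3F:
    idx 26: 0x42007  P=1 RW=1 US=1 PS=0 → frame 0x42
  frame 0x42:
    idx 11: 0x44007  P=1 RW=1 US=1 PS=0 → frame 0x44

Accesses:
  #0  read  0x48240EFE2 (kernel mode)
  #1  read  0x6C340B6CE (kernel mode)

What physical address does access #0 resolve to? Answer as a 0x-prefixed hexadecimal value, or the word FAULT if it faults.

Per-access translation:
#0 VA=0x48240EFE2 (r,kernel):
  [0] read 0x34 idx=18: raw=0x37007 flags P=1 W=1 U=1 S=0
  [1] read 0x37 idx=18: raw=0x3A007 flags P=1 W=1 U=1 S=0
  [2] read 0x3A idx=14: raw=0x3D007 flags P=1 W=1 U=1 S=0
  ⇒ phys 0x3DFE2  [3 reads]
#1 VA=0x6C340B6CE (r,kernel):
  [0] read 0x34 idx=27: raw=0x3F007 flags P=1 W=1 U=1 S=0
  [1] read 0x3F idx=26: raw=0x42007 flags P=1 W=1 U=1 S=0
  [2] read 0x42 idx=11: raw=0x44007 flags P=1 W=1 U=1 S=0
  ⇒ phys 0x446CE  [3 reads]

Access #0 PA: 0x3DFE2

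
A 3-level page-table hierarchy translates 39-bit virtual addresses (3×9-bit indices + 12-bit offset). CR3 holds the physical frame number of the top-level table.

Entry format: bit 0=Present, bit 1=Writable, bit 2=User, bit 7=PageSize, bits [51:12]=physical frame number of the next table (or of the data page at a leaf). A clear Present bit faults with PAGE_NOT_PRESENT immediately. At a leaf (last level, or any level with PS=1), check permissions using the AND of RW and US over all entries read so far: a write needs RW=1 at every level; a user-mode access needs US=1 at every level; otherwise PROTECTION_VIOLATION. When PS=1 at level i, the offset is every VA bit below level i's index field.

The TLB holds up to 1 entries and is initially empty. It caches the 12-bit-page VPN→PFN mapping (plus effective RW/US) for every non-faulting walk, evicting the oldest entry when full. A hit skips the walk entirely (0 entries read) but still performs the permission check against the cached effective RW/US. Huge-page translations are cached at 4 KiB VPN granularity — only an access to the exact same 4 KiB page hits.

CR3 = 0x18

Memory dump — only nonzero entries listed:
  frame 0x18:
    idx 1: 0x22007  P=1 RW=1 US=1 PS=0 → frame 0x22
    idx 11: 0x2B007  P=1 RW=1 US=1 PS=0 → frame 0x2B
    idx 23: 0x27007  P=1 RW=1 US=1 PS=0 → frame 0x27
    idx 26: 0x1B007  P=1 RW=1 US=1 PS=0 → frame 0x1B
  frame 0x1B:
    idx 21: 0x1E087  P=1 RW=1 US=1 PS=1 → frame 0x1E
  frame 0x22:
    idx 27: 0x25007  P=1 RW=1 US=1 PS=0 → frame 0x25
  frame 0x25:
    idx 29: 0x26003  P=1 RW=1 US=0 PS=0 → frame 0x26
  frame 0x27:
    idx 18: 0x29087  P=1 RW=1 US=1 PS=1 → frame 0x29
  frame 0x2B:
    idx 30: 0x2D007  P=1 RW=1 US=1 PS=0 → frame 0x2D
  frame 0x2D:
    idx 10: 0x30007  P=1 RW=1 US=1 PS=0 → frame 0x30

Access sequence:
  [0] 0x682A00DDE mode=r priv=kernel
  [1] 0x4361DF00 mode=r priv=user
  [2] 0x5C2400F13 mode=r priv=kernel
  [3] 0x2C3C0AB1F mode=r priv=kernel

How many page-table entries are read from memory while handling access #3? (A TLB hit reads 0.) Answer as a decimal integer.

Walk each access:
#0 VA=0x682A00DDE (r,kernel):
  L0 @0x18[26] → 0x1B007  P=1,RW=1,US=1,PS=0
  L1 @0x1B[21] → 0x1E087  P=1,RW=1,US=1,PS=1
  ✓ 0x1EDDE (huge @L1)  — 2 lookups
#1 VA=0x4361DF00 (r,user):
  L0 @0x18[1] → 0x22007  P=1,RW=1,US=1,PS=0
  L1 @0x22[27] → 0x25007  P=1,RW=1,US=1,PS=0
  L2 @0x25[29] → 0x26003  P=1,RW=1,US=0,PS=0
  ✗ PROTECTION_VIOLATION  [3 reads]
#2 VA=0x5C2400F13 (r,kernel):
  L0 @0x18[23] → 0x27007  P=1,RW=1,US=1,PS=0
  L1 @0x27[18] → 0x29087  P=1,RW=1,US=1,PS=1
  ✓ 0x29F13 (huge @L1)  — 2 lookups
#3 VA=0x2C3C0AB1F (r,kernel):
  L0 @0x18[11] → 0x2B007  P=1,RW=1,US=1,PS=0
  L1 @0x2B[30] → 0x2D007  P=1,RW=1,US=1,PS=0
  L2 @0x2D[10] → 0x30007  P=1,RW=1,US=1,PS=0
  ✓ 0x30B1F  — 3 lookups

Entries read for #3: 3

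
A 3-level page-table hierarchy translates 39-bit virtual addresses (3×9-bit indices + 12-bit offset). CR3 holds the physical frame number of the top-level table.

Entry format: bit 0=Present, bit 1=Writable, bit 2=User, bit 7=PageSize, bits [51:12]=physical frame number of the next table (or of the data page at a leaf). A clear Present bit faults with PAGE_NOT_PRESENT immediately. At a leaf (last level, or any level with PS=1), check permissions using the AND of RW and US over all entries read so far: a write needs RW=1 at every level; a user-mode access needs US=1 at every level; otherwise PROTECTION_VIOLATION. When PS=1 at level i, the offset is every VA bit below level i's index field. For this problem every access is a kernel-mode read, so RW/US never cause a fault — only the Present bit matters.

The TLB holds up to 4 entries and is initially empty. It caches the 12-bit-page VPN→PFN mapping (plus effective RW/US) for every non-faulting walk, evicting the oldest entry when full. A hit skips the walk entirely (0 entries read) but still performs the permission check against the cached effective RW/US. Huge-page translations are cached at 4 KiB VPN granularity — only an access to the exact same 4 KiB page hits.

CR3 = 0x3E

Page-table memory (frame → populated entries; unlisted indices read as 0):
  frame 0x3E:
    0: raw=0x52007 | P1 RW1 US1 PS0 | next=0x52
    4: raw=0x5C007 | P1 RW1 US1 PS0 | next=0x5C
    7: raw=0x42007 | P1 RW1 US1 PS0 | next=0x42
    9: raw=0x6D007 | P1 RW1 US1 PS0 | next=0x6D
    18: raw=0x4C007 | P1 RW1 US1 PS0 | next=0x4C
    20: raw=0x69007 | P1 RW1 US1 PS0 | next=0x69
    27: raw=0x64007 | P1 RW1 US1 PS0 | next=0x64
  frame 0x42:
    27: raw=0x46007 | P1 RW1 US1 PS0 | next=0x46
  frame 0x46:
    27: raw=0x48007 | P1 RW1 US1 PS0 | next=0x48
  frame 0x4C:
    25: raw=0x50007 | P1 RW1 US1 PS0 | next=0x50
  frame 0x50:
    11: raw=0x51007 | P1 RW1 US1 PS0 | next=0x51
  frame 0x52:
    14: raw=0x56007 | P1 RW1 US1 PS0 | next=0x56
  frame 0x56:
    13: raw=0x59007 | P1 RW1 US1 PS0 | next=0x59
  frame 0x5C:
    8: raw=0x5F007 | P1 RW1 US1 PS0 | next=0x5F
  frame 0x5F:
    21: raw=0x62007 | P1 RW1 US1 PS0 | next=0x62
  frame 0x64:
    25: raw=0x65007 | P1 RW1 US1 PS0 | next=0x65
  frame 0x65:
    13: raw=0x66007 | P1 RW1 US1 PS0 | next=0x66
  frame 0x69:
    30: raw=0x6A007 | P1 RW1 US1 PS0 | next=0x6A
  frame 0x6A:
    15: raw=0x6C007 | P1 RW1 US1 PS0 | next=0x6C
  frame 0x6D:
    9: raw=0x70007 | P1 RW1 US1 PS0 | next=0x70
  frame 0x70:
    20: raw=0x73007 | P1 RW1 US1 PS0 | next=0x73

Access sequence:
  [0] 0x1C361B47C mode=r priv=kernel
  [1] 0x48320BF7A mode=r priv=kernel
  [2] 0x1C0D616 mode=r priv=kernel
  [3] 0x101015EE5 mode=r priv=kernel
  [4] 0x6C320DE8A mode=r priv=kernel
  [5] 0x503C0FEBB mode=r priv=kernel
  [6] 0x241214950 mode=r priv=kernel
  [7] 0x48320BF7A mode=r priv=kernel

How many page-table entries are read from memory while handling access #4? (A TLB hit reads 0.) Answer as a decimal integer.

Trace:
#0 VA=0x1C361B47C (r,kernel):
  L0: frame=0x3E idx=7 entry=0x42007 [P=1 RW=1 US=1 PS=0]
  L1: frame=0x42 idx=27 entry=0x46007 [P=1 RW=1 US=1 PS=0]
  L2: frame=0x46 idx=27 entry=0x48007 [P=1 RW=1 US=1 PS=0]
  → PA=0x4847C  (3 entries read)
#1 VA=0x48320BF7A (r,kernel):
  L0: frame=0x3E idx=18 entry=0x4C007 [P=1 RW=1 US=1 PS=0]
  L1: frame=0x4C idx=25 entry=0x50007 [P=1 RW=1 US=1 PS=0]
  L2: frame=0x50 idx=11 entry=0x51007 [P=1 RW=1 US=1 PS=0]
  → PA=0x51F7A  (3 entries read)
#2 VA=0x1C0D616 (r,kernel):
  L0: frame=0x3E idx=0 entry=0x52007 [P=1 RW=1 US=1 PS=0]
  L1: frame=0x52 idx=14 entry=0x56007 [P=1 RW=1 US=1 PS=0]
  L2: frame=0x56 idx=13 entry=0x59007 [P=1 RW=1 US=1 PS=0]
  → PA=0x59616  (3 entries read)
#3 VA=0x101015EE5 (r,kernel):
  L0: frame=0x3E idx=4 entry=0x5C007 [P=1 RW=1 US=1 PS=0]
  L1: frame=0x5C idx=8 entry=0x5F007 [P=1 RW=1 US=1 PS=0]
  L2: frame=0x5F idx=21 entry=0x62007 [P=1 RW=1 US=1 PS=0]
  → PA=0x62EE5  (3 entries read)
#4 VA=0x6C320DE8A (r,kernel):
  L0: frame=0x3E idx=27 entry=0x64007 [P=1 RW=1 US=1 PS=0]
  L1: frame=0x64 idx=25 entry=0x65007 [P=1 RW=1 US=1 PS=0]
  L2: frame=0x65 idx=13 entry=0x66007 [P=1 RW=1 US=1 PS=0]
  → PA=0x66E8A  (3 entries read)
#5 VA=0x503C0FEBB (r,kernel):
  L0: frame=0x3E idx=20 entry=0x69007 [P=1 RW=1 US=1 PS=0]
  L1: frame=0x69 idx=30 entry=0x6A007 [P=1 RW=1 US=1 PS=0]
  L2: frame=0x6A idx=15 entry=0x6C007 [P=1 RW=1 US=1 PS=0]
  → PA=0x6CEBB  (3 entries read)
#6 VA=0x241214950 (r,kernel):
  L0: frame=0x3E idx=9 entry=0x6D007 [P=1 RW=1 US=1 PS=0]
  L1: frame=0x6D idx=9 entry=0x70007 [P=1 RW=1 US=1 PS=0]
  L2: frame=0x70 idx=20 entry=0x73007 [P=1 RW=1 US=1 PS=0]
  → PA=0x73950  (3 entries read)
#7 VA=0x48320BF7A (r,kernel):
  L0: frame=0x3E idx=18 entry=0x4C007 [P=1 RW=1 US=1 PS=0]
  L1: frame=0x4C idx=25 entry=0x50007 [P=1 RW=1 US=1 PS=0]
  L2: frame=0x50 idx=11 entry=0x51007 [P=1 RW=1 US=1 PS=0]
  → PA=0x51F7A  (3 entries read)

Entries read for #4: 3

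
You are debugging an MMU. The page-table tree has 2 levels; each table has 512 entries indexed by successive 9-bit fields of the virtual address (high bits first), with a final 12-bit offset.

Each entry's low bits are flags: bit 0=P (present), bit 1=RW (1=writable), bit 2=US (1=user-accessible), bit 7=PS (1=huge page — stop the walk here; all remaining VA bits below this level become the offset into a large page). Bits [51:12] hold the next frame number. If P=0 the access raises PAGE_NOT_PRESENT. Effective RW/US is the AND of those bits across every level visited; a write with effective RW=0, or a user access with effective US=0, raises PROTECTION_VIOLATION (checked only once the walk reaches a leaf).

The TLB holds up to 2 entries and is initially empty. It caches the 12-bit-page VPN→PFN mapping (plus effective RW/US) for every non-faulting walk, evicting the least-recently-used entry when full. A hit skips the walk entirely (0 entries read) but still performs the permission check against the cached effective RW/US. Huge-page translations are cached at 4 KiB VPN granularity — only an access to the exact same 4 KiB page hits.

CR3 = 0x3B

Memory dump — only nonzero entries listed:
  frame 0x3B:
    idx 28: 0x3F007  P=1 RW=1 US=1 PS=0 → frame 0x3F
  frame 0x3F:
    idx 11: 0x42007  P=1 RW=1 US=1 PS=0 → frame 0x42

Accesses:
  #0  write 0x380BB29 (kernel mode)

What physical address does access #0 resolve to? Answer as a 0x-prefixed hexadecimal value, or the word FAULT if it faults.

Per-access translation:
#0 VA=0x380BB29 (w,kernel):
  lvl0: tbl 0x3B, slot 28 ⇒ 0x3F007 (P1/RW1/US1/PS0)
  lvl1: tbl 0x3F, slot 11 ⇒ 0x42007 (P1/RW1/US1/PS0)
  ✓ 0x42B29  — 2 lookups

Access #0 PA: 0x42B29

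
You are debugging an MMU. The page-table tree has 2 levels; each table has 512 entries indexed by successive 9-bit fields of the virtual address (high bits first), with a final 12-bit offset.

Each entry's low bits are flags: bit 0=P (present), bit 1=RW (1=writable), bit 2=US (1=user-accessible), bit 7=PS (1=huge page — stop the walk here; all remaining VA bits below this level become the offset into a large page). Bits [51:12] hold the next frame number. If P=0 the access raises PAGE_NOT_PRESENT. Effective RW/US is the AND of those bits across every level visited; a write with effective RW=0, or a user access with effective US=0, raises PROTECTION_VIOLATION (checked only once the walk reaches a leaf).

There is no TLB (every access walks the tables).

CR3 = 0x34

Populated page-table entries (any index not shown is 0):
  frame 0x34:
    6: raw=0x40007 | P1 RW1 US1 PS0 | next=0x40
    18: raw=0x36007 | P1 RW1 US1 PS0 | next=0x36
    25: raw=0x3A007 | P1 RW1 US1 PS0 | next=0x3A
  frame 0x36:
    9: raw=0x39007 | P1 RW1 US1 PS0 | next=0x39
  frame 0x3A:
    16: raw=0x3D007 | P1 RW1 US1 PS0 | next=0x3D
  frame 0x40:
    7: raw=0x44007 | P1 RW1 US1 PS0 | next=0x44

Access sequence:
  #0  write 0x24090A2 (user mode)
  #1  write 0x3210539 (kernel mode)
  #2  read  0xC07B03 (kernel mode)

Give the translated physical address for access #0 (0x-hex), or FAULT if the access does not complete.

Per-access translation:
#0 VA=0x24090A2 (w,user):
  L0 @0x34[18] → 0x36007  P=1,RW=1,US=1,PS=0
  L1 @0x36[9] → 0x39007  P=1,RW=1,US=1,PS=0
  ⇒ phys 0x390A2  [2 reads]
#1 VA=0x3210539 (w,kernel):
  L0 @0x34[25] → 0x3A007  P=1,RW=1,US=1,PS=0
  L1 @0x3A[16] → 0x3D007  P=1,RW=1,US=1,PS=0
  ⇒ phys 0x3D539  [2 reads]
#2 VA=0xC07B03 (r,kernel):
  L0 @0x34[6] → 0x40007  P=1,RW=1,US=1,PS=0
  L1 @0x40[7] → 0x44007  P=1,RW=1,US=1,PS=0
  ⇒ phys 0x44B03  [2 reads]

Access #0 PA: 0x390A2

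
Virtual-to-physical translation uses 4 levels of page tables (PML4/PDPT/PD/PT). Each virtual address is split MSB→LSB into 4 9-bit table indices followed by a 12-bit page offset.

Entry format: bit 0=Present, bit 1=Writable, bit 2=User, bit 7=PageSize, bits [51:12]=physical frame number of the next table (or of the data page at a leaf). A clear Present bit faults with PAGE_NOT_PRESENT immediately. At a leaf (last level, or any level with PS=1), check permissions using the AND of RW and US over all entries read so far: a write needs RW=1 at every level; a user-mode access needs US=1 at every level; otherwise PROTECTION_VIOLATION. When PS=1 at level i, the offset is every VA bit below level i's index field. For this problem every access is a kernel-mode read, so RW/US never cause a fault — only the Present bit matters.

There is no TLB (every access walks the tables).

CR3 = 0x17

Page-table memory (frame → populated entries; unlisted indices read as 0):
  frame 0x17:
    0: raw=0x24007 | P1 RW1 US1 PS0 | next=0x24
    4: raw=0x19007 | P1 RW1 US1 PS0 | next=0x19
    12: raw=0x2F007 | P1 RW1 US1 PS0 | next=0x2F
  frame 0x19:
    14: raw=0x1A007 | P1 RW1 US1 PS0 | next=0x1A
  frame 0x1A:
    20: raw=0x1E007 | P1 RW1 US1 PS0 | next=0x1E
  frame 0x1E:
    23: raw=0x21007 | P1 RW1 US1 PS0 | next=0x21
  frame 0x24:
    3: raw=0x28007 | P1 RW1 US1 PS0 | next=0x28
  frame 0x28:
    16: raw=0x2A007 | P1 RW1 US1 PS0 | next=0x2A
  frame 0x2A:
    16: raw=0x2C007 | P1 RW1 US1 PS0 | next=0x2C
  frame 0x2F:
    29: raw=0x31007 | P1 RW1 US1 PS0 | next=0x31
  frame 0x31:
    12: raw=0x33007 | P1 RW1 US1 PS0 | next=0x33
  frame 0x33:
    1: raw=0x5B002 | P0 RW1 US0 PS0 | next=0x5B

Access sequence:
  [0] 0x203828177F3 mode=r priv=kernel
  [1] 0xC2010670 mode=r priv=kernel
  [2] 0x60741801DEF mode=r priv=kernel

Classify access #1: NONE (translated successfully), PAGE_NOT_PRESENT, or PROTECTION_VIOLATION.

Walk each access:
#0 VA=0x203828177F3 (r,kernel):
  lvl0: tbl 0x17, slot 4 ⇒ 0x19007 (P1/RW1/US1/PS0)
  lvl1: tbl 0x19, slot 14 ⇒ 0x1A007 (P1/RW1/US1/PS0)
  lvl2: tbl 0x1A, slot 20 ⇒ 0x1E007 (P1/RW1/US1/PS0)
  lvl3: tbl 0x1E, slot 23 ⇒ 0x21007 (P1/RW1/US1/PS0)
  ⇒ phys 0x217F3  [4 reads]
#1 VA=0xC2010670 (r,kernel):
  lvl0: tbl 0x17, slot 0 ⇒ 0x24007 (P1/RW1/US1/PS0)
  lvl1: tbl 0x24, slot 3 ⇒ 0x28007 (P1/RW1/US1/PS0)
  lvl2: tbl 0x28, slot 16 ⇒ 0x2A007 (P1/RW1/US1/PS0)
  lvl3: tbl 0x2A, slot 16 ⇒ 0x2C007 (P1/RW1/US1/PS0)
  ⇒ phys 0x2C670  [4 reads]
#2 VA=0x60741801DEF (r,kernel):
  lvl0: tbl 0x17, slot 12 ⇒ 0x2F007 (P1/RW1/US1/PS0)
  lvl1: tbl 0x2F, slot 29 ⇒ 0x31007 (P1/RW1/US1/PS0)
  lvl2: tbl 0x31, slot 12 ⇒ 0x33007 (P1/RW1/US1/PS0)
  lvl3: tbl 0x33, slot 1 ⇒ 0x5B002 (P0/RW1/US0/PS0)
  ✗ PAGE_NOT_PRESENT  [4 reads]

Access #1 fault: NONE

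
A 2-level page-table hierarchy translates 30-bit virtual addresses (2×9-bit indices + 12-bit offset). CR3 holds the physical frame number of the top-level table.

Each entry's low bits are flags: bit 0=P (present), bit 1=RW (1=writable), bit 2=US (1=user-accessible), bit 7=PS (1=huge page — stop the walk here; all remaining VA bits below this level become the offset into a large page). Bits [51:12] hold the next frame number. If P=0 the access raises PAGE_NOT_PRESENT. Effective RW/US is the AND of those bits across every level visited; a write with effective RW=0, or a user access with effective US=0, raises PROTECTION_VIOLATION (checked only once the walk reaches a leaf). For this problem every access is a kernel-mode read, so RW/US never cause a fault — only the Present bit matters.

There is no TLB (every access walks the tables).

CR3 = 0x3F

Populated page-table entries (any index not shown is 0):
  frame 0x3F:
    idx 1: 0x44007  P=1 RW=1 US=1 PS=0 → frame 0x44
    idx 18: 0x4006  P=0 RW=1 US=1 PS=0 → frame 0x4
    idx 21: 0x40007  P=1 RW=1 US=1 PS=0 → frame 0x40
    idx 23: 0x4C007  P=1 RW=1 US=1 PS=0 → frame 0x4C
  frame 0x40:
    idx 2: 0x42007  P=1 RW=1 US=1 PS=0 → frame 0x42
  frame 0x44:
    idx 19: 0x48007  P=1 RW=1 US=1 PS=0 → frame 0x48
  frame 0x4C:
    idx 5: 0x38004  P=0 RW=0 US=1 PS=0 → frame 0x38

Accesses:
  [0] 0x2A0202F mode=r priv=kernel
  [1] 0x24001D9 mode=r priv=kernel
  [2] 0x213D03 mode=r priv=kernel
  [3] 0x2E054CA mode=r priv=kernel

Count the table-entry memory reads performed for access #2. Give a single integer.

Walk each access:
#0 VA=0x2A0202F (r,kernel):
  [0] read 0x3F idx=21: raw=0x40007 flags P=1 W=1 U=1 S=0
  [1] read 0x40 idx=2: raw=0x42007 flags P=1 W=1 U=1 S=0
  ⇒ phys 0x4202F  [2 reads]
#1 VA=0x24001D9 (r,kernel):
  [0] read 0x3F idx=18: raw=0x4006 flags P=0 W=1 U=1 S=0
  → PAGE_NOT_PRESENT  (1 entries read)
#2 VA=0x213D03 (r,kernel):
  [0] read 0x3F idx=1: raw=0x44007 flags P=1 W=1 U=1 S=0
  [1] read 0x44 idx=19: raw=0x48007 flags P=1 W=1 U=1 S=0
  ⇒ phys 0x48D03  [2 reads]
#3 VA=0x2E054CA (r,kernel):
  [0] read 0x3F idx=23: raw=0x4C007 flags P=1 W=1 U=1 S=0
  [1] read 0x4C idx=5: raw=0x38004 flags P=0 W=0 U=1 S=0
  → PAGE_NOT_PRESENT  (2 entries read)

Entries read for #2: 2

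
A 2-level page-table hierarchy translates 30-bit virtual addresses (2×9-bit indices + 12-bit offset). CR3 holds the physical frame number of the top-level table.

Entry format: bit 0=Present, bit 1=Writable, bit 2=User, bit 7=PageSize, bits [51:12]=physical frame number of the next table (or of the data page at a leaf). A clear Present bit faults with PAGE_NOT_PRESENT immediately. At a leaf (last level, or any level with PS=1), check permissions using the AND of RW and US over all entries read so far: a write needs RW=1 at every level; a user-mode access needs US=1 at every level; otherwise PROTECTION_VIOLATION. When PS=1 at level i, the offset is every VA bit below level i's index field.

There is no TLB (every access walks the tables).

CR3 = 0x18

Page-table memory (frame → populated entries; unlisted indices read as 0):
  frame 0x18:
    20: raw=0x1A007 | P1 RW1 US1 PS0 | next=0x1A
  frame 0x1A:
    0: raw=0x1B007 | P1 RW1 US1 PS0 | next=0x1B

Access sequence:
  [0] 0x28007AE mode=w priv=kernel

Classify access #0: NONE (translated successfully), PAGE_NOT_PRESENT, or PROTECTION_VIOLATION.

Per-access translation:
#0 VA=0x28007AE (w,kernel):
  L0: frame=0x18 idx=20 entry=0x1A007 [P=1 RW=1 US=1 PS=0]
  L1: frame=0x1A idx=0 entry=0x1B007 [P=1 RW=1 US=1 PS=0]
  ⇒ phys 0x1B7AE  [2 reads]

Access #0 fault: NONE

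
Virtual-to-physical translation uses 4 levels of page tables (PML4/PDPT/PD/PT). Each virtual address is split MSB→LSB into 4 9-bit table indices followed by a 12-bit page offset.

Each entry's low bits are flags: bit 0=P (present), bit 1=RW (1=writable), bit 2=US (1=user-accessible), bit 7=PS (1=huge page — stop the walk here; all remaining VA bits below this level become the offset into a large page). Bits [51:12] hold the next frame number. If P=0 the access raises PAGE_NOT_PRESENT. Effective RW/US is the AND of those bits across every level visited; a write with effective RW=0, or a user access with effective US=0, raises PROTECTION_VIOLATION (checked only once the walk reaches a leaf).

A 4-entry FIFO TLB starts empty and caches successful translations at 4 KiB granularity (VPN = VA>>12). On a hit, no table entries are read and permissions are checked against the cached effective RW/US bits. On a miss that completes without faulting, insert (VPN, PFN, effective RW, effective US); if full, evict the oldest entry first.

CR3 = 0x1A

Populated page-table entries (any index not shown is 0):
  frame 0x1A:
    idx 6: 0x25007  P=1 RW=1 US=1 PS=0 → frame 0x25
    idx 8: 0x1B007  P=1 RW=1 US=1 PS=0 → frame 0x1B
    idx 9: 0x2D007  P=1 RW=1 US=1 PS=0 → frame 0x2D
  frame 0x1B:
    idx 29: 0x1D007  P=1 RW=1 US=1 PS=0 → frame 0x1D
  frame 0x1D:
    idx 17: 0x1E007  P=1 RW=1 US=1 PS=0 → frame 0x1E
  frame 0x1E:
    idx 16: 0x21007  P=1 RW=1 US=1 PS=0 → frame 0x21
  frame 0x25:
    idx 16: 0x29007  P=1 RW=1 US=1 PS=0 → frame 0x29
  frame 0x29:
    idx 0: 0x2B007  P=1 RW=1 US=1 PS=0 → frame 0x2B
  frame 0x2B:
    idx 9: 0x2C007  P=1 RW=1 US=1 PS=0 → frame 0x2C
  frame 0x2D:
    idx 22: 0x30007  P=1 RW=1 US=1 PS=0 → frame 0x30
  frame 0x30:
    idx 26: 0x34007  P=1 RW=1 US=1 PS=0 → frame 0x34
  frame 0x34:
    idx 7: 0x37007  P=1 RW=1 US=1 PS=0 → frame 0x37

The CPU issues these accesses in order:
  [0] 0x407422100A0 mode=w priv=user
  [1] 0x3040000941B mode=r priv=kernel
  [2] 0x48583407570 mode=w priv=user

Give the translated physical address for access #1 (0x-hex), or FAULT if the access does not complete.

Trace:
#0 VA=0x407422100A0 (w,user):
  L0: frame=0x1A idx=8 entry=0x1B007 [P=1 RW=1 US=1 PS=0]
  L1: frame=0x1B idx=29 entry=0x1D007 [P=1 RW=1 US=1 PS=0]
  L2: frame=0x1D idx=17 entry=0x1E007 [P=1 RW=1 US=1 PS=0]
  L3: frame=0x1E idx=16 entry=0x21007 [P=1 RW=1 US=1 PS=0]
  ✓ 0x210A0  — 4 lookups
#1 VA=0x3040000941B (r,kernel):
  L0: frame=0x1A idx=6 entry=0x25007 [P=1 RW=1 US=1 PS=0]
  L1: frame=0x25 idx=16 entry=0x29007 [P=1 RW=1 US=1 PS=0]
  L2: frame=0x29 idx=0 entry=0x2B007 [P=1 RW=1 US=1 PS=0]
  L3: frame=0x2B idx=9 entry=0x2C007 [P=1 RW=1 US=1 PS=0]
  ✓ 0x2C41B  — 4 lookups
#2 VA=0x48583407570 (w,user):
  L0: frame=0x1A idx=9 entry=0x2D007 [P=1 RW=1 US=1 PS=0]
  L1: frame=0x2D idx=22 entry=0x30007 [P=1 RW=1 US=1 PS=0]
  L2: frame=0x30 idx=26 entry=0x34007 [P=1 RW=1 US=1 PS=0]
  L3: frame=0x34 idx=7 entry=0x37007 [P=1 RW=1 US=1 PS=0]
  ✓ 0x37570  — 4 lookups

Access #1 PA: 0x2C41B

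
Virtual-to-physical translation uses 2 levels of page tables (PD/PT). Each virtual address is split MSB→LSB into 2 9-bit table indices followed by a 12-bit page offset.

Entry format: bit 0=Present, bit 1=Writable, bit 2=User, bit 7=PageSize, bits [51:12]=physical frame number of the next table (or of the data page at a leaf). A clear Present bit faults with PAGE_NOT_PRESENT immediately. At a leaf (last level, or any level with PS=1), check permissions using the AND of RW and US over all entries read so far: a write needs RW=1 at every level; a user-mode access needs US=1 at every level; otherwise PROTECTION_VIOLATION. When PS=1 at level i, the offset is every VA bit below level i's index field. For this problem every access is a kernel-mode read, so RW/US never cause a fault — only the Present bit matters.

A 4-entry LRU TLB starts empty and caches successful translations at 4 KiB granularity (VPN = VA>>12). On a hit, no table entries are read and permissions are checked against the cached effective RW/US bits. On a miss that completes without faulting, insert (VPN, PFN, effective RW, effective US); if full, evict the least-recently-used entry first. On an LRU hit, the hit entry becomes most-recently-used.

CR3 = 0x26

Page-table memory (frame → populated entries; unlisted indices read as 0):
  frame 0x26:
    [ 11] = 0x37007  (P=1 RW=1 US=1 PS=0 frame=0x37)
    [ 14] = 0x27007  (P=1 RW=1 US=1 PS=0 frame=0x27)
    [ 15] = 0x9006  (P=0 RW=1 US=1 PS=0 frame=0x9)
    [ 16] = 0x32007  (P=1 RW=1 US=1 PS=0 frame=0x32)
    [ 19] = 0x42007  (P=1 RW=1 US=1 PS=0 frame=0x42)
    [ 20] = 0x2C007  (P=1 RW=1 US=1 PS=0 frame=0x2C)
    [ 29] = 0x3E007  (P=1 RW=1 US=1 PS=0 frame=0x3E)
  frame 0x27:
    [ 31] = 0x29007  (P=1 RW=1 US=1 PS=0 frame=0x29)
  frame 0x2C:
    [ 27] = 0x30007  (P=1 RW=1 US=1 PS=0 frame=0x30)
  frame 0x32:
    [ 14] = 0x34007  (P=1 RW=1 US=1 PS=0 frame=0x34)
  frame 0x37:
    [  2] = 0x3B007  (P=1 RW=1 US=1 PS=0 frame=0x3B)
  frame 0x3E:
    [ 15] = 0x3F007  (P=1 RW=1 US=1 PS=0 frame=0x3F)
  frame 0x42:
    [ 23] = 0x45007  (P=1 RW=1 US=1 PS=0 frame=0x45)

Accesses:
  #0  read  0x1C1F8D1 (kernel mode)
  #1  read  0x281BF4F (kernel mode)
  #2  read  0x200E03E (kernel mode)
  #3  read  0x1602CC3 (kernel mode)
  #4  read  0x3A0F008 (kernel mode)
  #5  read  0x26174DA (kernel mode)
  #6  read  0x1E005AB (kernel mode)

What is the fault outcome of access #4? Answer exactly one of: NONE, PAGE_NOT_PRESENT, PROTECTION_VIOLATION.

Per-access translation:
#0 VA=0x1C1F8D1 (r,kernel):
  [0] read 0x26 idx=14: raw=0x27007 flags P=1 W=1 U=1 S=0
  [1] read 0x27 idx=31: raw=0x29007 flags P=1 W=1 U=1 S=0
  ✓ 0x298D1  — 2 lookups
#1 VA=0x281BF4F (r,kernel):
  [0] read 0x26 idx=20: raw=0x2C007 flags P=1 W=1 U=1 S=0
  [1] read 0x2C idx=27: raw=0x30007 flags P=1 W=1 U=1 S=0
  ✓ 0x30F4F  — 2 lookups
#2 VA=0x200E03E (r,kernel):
  [0] read 0x26 idx=16: raw=0x32007 flags P=1 W=1 U=1 S=0
  [1] read 0x32 idx=14: raw=0x34007 flags P=1 W=1 U=1 S=0
  ✓ 0x3403E  — 2 lookups
#3 VA=0x1602CC3 (r,kernel):
  [0] read 0x26 idx=11: raw=0x37007 flags P=1 W=1 U=1 S=0
  [1] read 0x37 idx=2: raw=0x3B007 flags P=1 W=1 U=1 S=0
  ✓ 0x3BCC3  — 2 lookups
#4 VA=0x3A0F008 (r,kernel):
  [0] read 0x26 idx=29: raw=0x3E007 flags P=1 W=1 U=1 S=0
  [1] read 0x3E idx=15: raw=0x3F007 flags P=1 W=1 U=1 S=0
  ✓ 0x3F008  — 2 lookups
#5 VA=0x26174DA (r,kernel):
  [0] read 0x26 idx=19: raw=0x42007 flags P=1 W=1 U=1 S=0
  [1] read 0x42 idx=23: raw=0x45007 flags P=1 W=1 U=1 S=0
  ✓ 0x454DA  — 2 lookups
#6 VA=0x1E005AB (r,kernel):
  [0] read 0x26 idx=15: raw=0x9006 flags P=0 W=1 U=1 S=0
  ⇒ fault: PAGE_NOT_PRESENT  — 1 lookups

Access #4 fault: NONE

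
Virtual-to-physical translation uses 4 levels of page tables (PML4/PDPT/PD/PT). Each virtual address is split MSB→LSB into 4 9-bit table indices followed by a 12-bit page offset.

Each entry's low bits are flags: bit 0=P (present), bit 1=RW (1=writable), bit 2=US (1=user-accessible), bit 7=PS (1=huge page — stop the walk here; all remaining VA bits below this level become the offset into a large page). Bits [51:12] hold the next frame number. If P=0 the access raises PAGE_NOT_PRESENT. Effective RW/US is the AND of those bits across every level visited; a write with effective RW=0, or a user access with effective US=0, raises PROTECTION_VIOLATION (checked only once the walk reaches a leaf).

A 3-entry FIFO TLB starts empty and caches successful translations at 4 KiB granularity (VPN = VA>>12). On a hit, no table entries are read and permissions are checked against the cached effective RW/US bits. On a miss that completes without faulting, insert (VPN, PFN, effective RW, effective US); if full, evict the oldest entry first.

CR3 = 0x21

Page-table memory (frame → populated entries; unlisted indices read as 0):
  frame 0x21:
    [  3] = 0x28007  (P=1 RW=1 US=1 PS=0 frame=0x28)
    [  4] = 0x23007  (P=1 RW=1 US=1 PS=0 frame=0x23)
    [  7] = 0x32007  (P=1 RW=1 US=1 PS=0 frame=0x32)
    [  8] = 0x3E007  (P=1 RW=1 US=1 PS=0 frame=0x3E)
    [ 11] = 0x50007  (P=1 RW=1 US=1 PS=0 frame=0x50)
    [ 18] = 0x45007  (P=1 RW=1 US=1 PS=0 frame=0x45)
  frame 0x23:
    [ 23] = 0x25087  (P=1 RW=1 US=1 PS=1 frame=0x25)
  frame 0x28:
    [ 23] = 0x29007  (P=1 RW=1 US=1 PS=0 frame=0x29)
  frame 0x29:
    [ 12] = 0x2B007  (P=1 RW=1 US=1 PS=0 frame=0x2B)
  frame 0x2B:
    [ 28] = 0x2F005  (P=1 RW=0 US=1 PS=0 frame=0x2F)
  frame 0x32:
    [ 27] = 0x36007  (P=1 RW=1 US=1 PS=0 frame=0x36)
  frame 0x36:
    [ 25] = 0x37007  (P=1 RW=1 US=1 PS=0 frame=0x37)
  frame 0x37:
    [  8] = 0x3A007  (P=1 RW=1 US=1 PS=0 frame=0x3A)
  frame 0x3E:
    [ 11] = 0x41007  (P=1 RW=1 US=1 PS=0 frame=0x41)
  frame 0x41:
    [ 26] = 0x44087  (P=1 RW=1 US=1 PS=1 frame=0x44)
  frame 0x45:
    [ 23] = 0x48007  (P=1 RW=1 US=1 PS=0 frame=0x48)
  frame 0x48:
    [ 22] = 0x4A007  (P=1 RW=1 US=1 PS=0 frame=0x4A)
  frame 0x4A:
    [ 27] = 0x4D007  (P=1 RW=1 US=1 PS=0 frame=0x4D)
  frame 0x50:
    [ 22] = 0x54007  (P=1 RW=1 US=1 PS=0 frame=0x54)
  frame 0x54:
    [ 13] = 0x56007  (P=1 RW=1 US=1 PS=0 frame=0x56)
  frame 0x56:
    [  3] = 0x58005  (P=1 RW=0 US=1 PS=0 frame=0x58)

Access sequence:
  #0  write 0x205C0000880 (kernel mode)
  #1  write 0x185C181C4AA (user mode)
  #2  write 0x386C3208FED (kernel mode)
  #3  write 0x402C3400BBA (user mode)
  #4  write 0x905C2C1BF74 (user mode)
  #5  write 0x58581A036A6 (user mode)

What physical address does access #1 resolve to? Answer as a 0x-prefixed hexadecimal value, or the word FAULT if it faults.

Trace:
#0 VA=0x205C0000880 (w,kernel):
  L0 @0x21[4] → 0x23007  P=1,RW=1,US=1,PS=0
  L1 @0x23[23] → 0x25087  P=1,RW=1,US=1,PS=1
  → PA=0x25880 (huge @L1)  (2 entries read)
#1 VA=0x185C181C4AA (w,user):
  L0 @0x21[3] → 0x28007  P=1,RW=1,US=1,PS=0
  L1 @0x28[23] → 0x29007  P=1,RW=1,US=1,PS=0
  L2 @0x29[12] → 0x2B007  P=1,RW=1,US=1,PS=0
  L3 @0x2B[28] → 0x2F005  P=1,RW=0,US=1,PS=0
  ✗ PROTECTION_VIOLATION  [4 reads]
#2 VA=0x386C3208FED (w,kernel):
  L0 @0x21[7] → 0x32007  P=1,RW=1,US=1,PS=0
  L1 @0x32[27] → 0x36007  P=1,RW=1,US=1,PS=0
  L2 @0x36[25] → 0x37007  P=1,RW=1,US=1,PS=0
  L3 @0x37[8] → 0x3A007  P=1,RW=1,US=1,PS=0
  → PA=0x3AFED  (4 entries read)
#3 VA=0x402C3400BBA (w,user):
  L0 @0x21[8] → 0x3E007  P=1,RW=1,US=1,PS=0
  L1 @0x3E[11] → 0x41007  P=1,RW=1,US=1,PS=0
  L2 @0x41[26] → 0x44087  P=1,RW=1,US=1,PS=1
  → PA=0x44BBA (huge @L2)  (3 entries read)
#4 VA=0x905C2C1BF74 (w,user):
  L0 @0x21[18] → 0x45007  P=1,RW=1,US=1,PS=0
  L1 @0x45[23] → 0x48007  P=1,RW=1,US=1,PS=0
  L2 @0x48[22] → 0x4A007  P=1,RW=1,US=1,PS=0
  L3 @0x4A[27] → 0x4D007  P=1,RW=1,US=1,PS=0
  → PA=0x4DF74  (4 entries read)
#5 VA=0x58581A036A6 (w,user):
  L0 @0x21[11] → 0x50007  P=1,RW=1,US=1,PS=0
  L1 @0x50[22] → 0x54007  P=1,RW=1,US=1,PS=0
  L2 @0x54[13] → 0x56007  P=1,RW=1,US=1,PS=0
  L3 @0x56[3] → 0x58005  P=1,RW=0,US=1,PS=0
  ✗ PROTECTION_VIOLATION  [4 reads]

Access #1 PA: FAULT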